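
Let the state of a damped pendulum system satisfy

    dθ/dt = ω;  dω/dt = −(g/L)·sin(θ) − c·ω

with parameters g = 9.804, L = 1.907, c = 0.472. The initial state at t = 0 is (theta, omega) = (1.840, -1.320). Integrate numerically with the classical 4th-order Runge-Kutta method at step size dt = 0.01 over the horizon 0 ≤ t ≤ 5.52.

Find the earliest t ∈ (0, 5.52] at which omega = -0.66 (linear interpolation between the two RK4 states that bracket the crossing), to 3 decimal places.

t = 1.301

t=0.000: state=(1.840, -1.320)
step 1 (dt=0.01): k1=(-1.320, -4.333), k2=(-1.342, -4.332), k3=(-1.342, -4.332), k4=(-1.363, -4.330); state += dt/6·(k1+2k2+2k3+k4)
t=0.010: state=(1.827, -1.363)
t=0.020: state=(1.813, -1.407)
t=0.030: state=(1.798, -1.450)
continuing one RK4 step at a time; state shown every 20 steps (Δt=0.2):
t=0.200: state=(1.490, -2.172)
t=0.400: state=(0.979, -2.895)
t=0.600: state=(0.358, -3.233)
t=0.800: state=(-0.273, -2.974)
t=1.000: state=(-0.797, -2.197)
t=1.200: state=(-1.137, -1.185)
t=1.300: state=(-1.229, -0.665)
next step: t=1.310: state=(-1.235, -0.613) — omega has crossed -0.66
linear interpolation between t=1.300 (-0.66468) and t=1.310 (-0.61317) → t≈1.301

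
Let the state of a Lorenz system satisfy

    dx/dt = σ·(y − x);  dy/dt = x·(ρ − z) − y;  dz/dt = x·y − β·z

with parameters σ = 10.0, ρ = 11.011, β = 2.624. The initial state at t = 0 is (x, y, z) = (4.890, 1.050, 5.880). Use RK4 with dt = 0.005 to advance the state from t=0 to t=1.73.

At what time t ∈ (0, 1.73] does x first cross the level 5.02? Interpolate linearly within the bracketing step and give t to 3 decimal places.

t = 0.314

t=0.000: state=(4.890, 1.050, 5.880)
step 1 (dt=0.005): k1=(-38.400, 24.041, -10.295), k2=(-36.839, 23.611, -10.040), k3=(-36.889, 23.629, -10.042), k4=(-35.374, 23.212, -9.801); state += dt/6·(k1+2k2+2k3+k4)
t=0.005: state=(4.706, 1.168, 5.830)
t=0.010: state=(4.536, 1.282, 5.782)
t=0.015: state=(4.380, 1.393, 5.736)
continuing one RK4 step at a time; state shown every 20 steps (Δt=0.1):
t=0.100: state=(3.187, 2.908, 5.183)
t=0.200: state=(3.587, 4.494, 5.073)
t=0.300: state=(4.810, 6.282, 5.908)
t=0.310: state=(4.959, 6.463, 6.062)
next step: t=0.315: state=(5.034, 6.553, 6.145) — x has crossed 5.02
linear interpolation between t=0.310 (4.95888) and t=0.315 (5.03447) → t≈0.314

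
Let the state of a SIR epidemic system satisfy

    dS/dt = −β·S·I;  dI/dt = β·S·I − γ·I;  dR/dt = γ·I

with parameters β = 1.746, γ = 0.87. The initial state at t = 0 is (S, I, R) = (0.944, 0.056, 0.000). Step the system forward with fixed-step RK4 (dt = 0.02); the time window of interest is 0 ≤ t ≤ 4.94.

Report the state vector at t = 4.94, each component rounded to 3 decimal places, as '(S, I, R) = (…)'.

t=0.000: state=(0.944, 0.056, 0.000)
step 1 (dt=0.02): k1=(-0.092, 0.044, 0.049), k2=(-0.093, 0.044, 0.049), k3=(-0.093, 0.044, 0.049), k4=(-0.094, 0.044, 0.049); state += dt/6·(k1+2k2+2k3+k4)
t=0.020: state=(0.942, 0.057, 0.001)
t=0.040: state=(0.940, 0.058, 0.002)
t=0.060: state=(0.938, 0.059, 0.003)
continuing one RK4 step at a time; state shown every 10 steps (Δt=0.2):
t=0.200: state=(0.924, 0.065, 0.011)
t=0.400: state=(0.902, 0.075, 0.023)
t=0.600: state=(0.877, 0.086, 0.037)
t=0.800: state=(0.849, 0.098, 0.053)
t=1.000: state=(0.819, 0.110, 0.071)
t=1.200: state=(0.786, 0.123, 0.091)
t=1.400: state=(0.751, 0.135, 0.114)
t=1.600: state=(0.715, 0.146, 0.138)
t=1.800: state=(0.678, 0.157, 0.165)
t=2.000: state=(0.641, 0.166, 0.193)
t=2.200: state=(0.604, 0.173, 0.222)
t=2.400: state=(0.568, 0.179, 0.253)
t=2.600: state=(0.533, 0.182, 0.284)
t=2.800: state=(0.500, 0.183, 0.316)
t=3.000: state=(0.469, 0.182, 0.348)
t=3.200: state=(0.441, 0.180, 0.380)
t=3.400: state=(0.414, 0.175, 0.411)
t=3.600: state=(0.390, 0.170, 0.441)
t=3.800: state=(0.368, 0.163, 0.469)
t=4.000: state=(0.348, 0.155, 0.497)
t=4.200: state=(0.330, 0.146, 0.523)
t=4.400: state=(0.314, 0.138, 0.548)
t=4.600: state=(0.300, 0.129, 0.571)
t=4.800: state=(0.287, 0.120, 0.593)
t=4.940: state=(0.279, 0.114, 0.607)

(S, I, R) = (0.279, 0.114, 0.607)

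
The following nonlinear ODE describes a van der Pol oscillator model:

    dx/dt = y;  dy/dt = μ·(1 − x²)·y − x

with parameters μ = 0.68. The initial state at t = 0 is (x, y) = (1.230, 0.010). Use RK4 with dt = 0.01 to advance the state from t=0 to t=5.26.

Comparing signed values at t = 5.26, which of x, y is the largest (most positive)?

largest component: y

t=0.000: state=(1.230, 0.010)
step 1 (dt=0.01): k1=(0.010, -1.233), k2=(0.004, -1.231), k3=(0.004, -1.231), k4=(-0.002, -1.229); state += dt/6·(k1+2k2+2k3+k4)
t=0.010: state=(1.230, -0.002)
t=0.020: state=(1.230, -0.015)
t=0.030: state=(1.230, -0.027)
continuing one RK4 step at a time; state shown every 20 steps (Δt=0.2):
t=0.200: state=(1.208, -0.227)
t=0.400: state=(1.140, -0.445)
t=0.600: state=(1.031, -0.650)
t=0.800: state=(0.881, -0.850)
t=1.000: state=(0.690, -1.057)
t=1.200: state=(0.457, -1.279)
t=1.400: state=(0.178, -1.512)
t=1.600: state=(-0.147, -1.735)
t=1.800: state=(-0.512, -1.888)
t=2.000: state=(-0.891, -1.875)
t=2.200: state=(-1.246, -1.624)
t=2.400: state=(-1.527, -1.168)
t=2.600: state=(-1.708, -0.643)
t=2.800: state=(-1.789, -0.179)
t=3.000: state=(-1.787, 0.177)
t=3.200: state=(-1.724, 0.440)
t=3.400: state=(-1.615, 0.642)
t=3.600: state=(-1.469, 0.814)
t=3.800: state=(-1.290, 0.980)
t=4.000: state=(-1.076, 1.159)
t=4.200: state=(-0.824, 1.365)
t=4.400: state=(-0.528, 1.609)
t=4.600: state=(-0.178, 1.886)
t=4.800: state=(0.226, 2.154)
t=5.000: state=(0.675, 2.302)
t=5.200: state=(1.129, 2.174)
t=5.260: state=(1.256, 2.065)
compare at T: x=1.256, y=2.065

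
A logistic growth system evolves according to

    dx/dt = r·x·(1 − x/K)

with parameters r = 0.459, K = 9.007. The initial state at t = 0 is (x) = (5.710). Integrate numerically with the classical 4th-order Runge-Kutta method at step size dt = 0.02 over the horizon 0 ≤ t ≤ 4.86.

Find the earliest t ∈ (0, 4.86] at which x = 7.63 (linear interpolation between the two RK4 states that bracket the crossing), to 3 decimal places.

t = 2.534

t=0.000: state=(5.710)
step 1 (dt=0.02): k1=(0.959), k2=(0.958), k3=(0.958), k4=(0.957); state += dt/6·(k1+2k2+2k3+k4)
t=0.020: state=(5.729)
t=0.040: state=(5.748)
t=0.060: state=(5.767)
continuing one RK4 step at a time; state shown every 10 steps (Δt=0.2):
t=0.200: state=(5.899)
t=0.400: state=(6.084)
t=0.600: state=(6.262)
t=0.800: state=(6.434)
t=1.000: state=(6.599)
t=1.200: state=(6.758)
t=1.400: state=(6.909)
t=1.600: state=(7.053)
t=1.800: state=(7.190)
t=2.000: state=(7.319)
t=2.200: state=(7.442)
t=2.400: state=(7.557)
t=2.520: state=(7.623)
next step: t=2.540: state=(7.633) — x has crossed 7.63
linear interpolation between t=2.520 (7.62264) and t=2.540 (7.63336) → t≈2.534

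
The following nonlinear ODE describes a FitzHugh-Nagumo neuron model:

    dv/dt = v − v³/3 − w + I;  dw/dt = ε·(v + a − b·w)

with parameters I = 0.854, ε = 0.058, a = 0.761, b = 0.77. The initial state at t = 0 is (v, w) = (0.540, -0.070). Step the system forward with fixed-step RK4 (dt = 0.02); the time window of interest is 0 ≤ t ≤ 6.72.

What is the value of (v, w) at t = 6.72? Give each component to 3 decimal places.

t=0.000: state=(0.540, -0.070)
step 1 (dt=0.02): k1=(1.412, 0.079), k2=(1.421, 0.079), k3=(1.421, 0.079), k4=(1.430, 0.080); state += dt/6·(k1+2k2+2k3+k4)
t=0.020: state=(0.568, -0.068)
t=0.040: state=(0.597, -0.067)
t=0.060: state=(0.626, -0.065)
continuing one RK4 step at a time; state shown every 25 steps (Δt=0.5):
t=0.500: state=(1.298, -0.020)
t=1.000: state=(1.821, 0.048)
t=1.500: state=(1.981, 0.124)
t=2.000: state=(2.000, 0.200)
t=2.500: state=(1.985, 0.275)
t=3.000: state=(1.962, 0.347)
t=3.500: state=(1.937, 0.417)
t=4.000: state=(1.912, 0.485)
t=4.500: state=(1.887, 0.550)
t=5.000: state=(1.862, 0.614)
t=5.500: state=(1.837, 0.675)
t=6.000: state=(1.812, 0.734)
t=6.500: state=(1.786, 0.792)
t=6.720: state=(1.775, 0.816)

(v, w) = (1.775, 0.816)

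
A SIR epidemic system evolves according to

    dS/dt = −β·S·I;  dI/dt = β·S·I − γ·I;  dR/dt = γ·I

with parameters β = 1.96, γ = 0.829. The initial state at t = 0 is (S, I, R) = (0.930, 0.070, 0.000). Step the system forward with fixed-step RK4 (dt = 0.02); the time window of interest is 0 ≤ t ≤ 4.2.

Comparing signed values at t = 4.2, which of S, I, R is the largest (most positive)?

t=0.000: state=(0.930, 0.070, 0.000)
step 1 (dt=0.02): k1=(-0.128, 0.070, 0.058), k2=(-0.129, 0.070, 0.059), k3=(-0.129, 0.070, 0.059), k4=(-0.130, 0.071, 0.059); state += dt/6·(k1+2k2+2k3+k4)
t=0.020: state=(0.927, 0.071, 0.001)
t=0.040: state=(0.925, 0.073, 0.002)
t=0.060: state=(0.922, 0.074, 0.004)
continuing one RK4 step at a time; state shown every 10 steps (Δt=0.2):
t=0.200: state=(0.902, 0.085, 0.013)
t=0.400: state=(0.870, 0.102, 0.028)
t=0.600: state=(0.833, 0.121, 0.047)
t=0.800: state=(0.791, 0.140, 0.068)
t=1.000: state=(0.746, 0.161, 0.093)
t=1.200: state=(0.698, 0.181, 0.122)
t=1.400: state=(0.648, 0.199, 0.153)
t=1.600: state=(0.597, 0.216, 0.188)
t=1.800: state=(0.547, 0.229, 0.224)
t=2.000: state=(0.499, 0.238, 0.263)
t=2.200: state=(0.454, 0.243, 0.303)
t=2.400: state=(0.413, 0.244, 0.343)
t=2.600: state=(0.375, 0.241, 0.384)
t=2.800: state=(0.342, 0.235, 0.423)
t=3.000: state=(0.312, 0.226, 0.461)
t=3.200: state=(0.287, 0.215, 0.498)
t=3.400: state=(0.264, 0.203, 0.533)
t=3.600: state=(0.244, 0.190, 0.565)
t=3.800: state=(0.227, 0.177, 0.596)
t=4.000: state=(0.213, 0.163, 0.624)
t=4.200: state=(0.200, 0.150, 0.650)
compare at T: S=0.200, I=0.150, R=0.650

largest component: R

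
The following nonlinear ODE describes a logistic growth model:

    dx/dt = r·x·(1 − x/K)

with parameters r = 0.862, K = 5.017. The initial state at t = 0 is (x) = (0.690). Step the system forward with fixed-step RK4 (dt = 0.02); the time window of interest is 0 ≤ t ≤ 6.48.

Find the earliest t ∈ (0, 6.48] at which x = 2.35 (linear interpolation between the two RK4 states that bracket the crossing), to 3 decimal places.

t = 1.983

t=0.000: state=(0.690)
step 1 (dt=0.02): k1=(0.513), k2=(0.516), k3=(0.516), k4=(0.519); state += dt/6·(k1+2k2+2k3+k4)
t=0.020: state=(0.700)
t=0.040: state=(0.711)
t=0.060: state=(0.721)
continuing one RK4 step at a time; state shown every 25 steps (Δt=0.5):
t=0.500: state=(0.989)
t=1.000: state=(1.375)
t=1.500: state=(1.844)
t=1.980: state=(2.347)
next step: t=2.000: state=(2.368) — x has crossed 2.35
linear interpolation between t=1.980 (2.34670) and t=2.000 (2.36825) → t≈1.983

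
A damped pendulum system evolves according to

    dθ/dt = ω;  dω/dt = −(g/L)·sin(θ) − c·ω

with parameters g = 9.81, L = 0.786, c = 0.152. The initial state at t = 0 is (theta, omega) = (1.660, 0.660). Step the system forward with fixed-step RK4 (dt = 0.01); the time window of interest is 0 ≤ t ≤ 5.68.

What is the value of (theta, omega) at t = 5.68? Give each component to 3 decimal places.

(theta, omega) = (0.354, 3.263)

t=0.000: state=(1.660, 0.660)
step 1 (dt=0.01): k1=(0.660, -12.532), k2=(0.597, -12.518), k3=(0.597, -12.519), k4=(0.535, -12.506); state += dt/6·(k1+2k2+2k3+k4)
t=0.010: state=(1.666, 0.535)
t=0.020: state=(1.671, 0.410)
t=0.030: state=(1.674, 0.285)
continuing one RK4 step at a time; state shown every 20 steps (Δt=0.2):
t=0.200: state=(1.544, -1.810)
t=0.400: state=(0.947, -4.077)
t=0.600: state=(-0.002, -5.062)
t=0.800: state=(-0.922, -3.803)
t=1.000: state=(-1.449, -1.401)
t=1.200: state=(-1.478, 1.093)
t=1.400: state=(-1.022, 3.400)
t=1.600: state=(-0.184, 4.691)
t=1.800: state=(0.710, 3.897)
t=2.000: state=(1.280, 1.697)
t=2.200: state=(1.373, -0.761)
t=2.400: state=(0.987, -3.030)
t=2.600: state=(0.223, -4.345)
t=2.800: state=(-0.616, -3.719)
t=3.000: state=(-1.168, -1.664)
t=3.200: state=(-1.262, 0.721)
t=3.400: state=(-0.893, 2.892)
t=3.600: state=(-0.171, 4.062)
t=3.800: state=(0.605, 3.393)
t=4.000: state=(1.097, 1.406)
t=4.200: state=(1.149, -0.891)
t=4.400: state=(0.759, -2.902)
t=4.600: state=(0.062, -3.806)
t=4.800: state=(-0.643, -2.965)
t=5.000: state=(-1.049, -0.994)
t=5.200: state=(-1.027, 1.197)
t=5.400: state=(-0.596, 2.979)
t=5.600: state=(0.081, 3.521)
t=5.680: state=(0.354, 3.263)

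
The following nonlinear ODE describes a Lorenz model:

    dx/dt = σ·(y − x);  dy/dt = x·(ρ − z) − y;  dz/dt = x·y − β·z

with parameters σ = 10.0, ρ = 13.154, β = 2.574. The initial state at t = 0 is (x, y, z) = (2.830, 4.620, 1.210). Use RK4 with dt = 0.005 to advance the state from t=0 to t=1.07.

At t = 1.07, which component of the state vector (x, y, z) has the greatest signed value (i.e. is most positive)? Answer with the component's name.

largest component: z

t=0.000: state=(2.830, 4.620, 1.210)
step 1 (dt=0.005): k1=(17.900, 29.182, 9.960), k2=(18.182, 29.571, 10.312), k3=(18.185, 29.576, 10.316), k4=(18.470, 29.969, 10.679); state += dt/6·(k1+2k2+2k3+k4)
t=0.005: state=(2.921, 4.768, 1.262)
t=0.010: state=(3.015, 4.920, 1.317)
t=0.015: state=(3.111, 5.076, 1.376)
continuing one RK4 step at a time; state shown every 10 steps (Δt=0.05):
t=0.050: state=(3.875, 6.280, 1.922)
t=0.100: state=(5.245, 8.318, 3.256)
t=0.150: state=(6.923, 10.509, 5.572)
t=0.200: state=(8.731, 12.223, 9.133)
t=0.250: state=(10.216, 12.433, 13.627)
t=0.300: state=(10.735, 10.448, 17.738)
t=0.350: state=(9.902, 6.963, 19.874)
t=0.400: state=(8.008, 3.639, 19.689)
t=0.450: state=(5.790, 1.496, 18.115)
t=0.500: state=(3.855, 0.483, 16.136)
t=0.550: state=(2.441, 0.145, 14.229)
t=0.600: state=(1.525, 0.113, 12.521)
t=0.650: state=(0.984, 0.189, 11.017)
t=0.700: state=(0.693, 0.291, 9.696)
t=0.750: state=(0.557, 0.397, 8.535)
t=0.800: state=(0.518, 0.511, 7.516)
t=0.850: state=(0.543, 0.643, 6.622)
t=0.900: state=(0.616, 0.806, 5.842)
t=0.950: state=(0.734, 1.018, 5.165)
t=1.000: state=(0.903, 1.298, 4.586)
t=1.050: state=(1.134, 1.671, 4.103)
t=1.070: state=(1.248, 1.853, 3.938)
compare at T: x=1.248, y=1.853, z=3.938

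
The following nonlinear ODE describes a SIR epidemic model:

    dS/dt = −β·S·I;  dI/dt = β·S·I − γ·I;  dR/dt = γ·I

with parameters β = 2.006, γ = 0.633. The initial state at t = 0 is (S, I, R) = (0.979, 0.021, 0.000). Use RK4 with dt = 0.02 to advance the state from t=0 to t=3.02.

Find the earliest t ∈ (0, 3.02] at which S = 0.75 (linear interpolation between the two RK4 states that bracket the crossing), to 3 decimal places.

t = 1.774

t=0.000: state=(0.979, 0.021, 0.000)
step 1 (dt=0.02): k1=(-0.041, 0.028, 0.013), k2=(-0.042, 0.028, 0.013), k3=(-0.042, 0.028, 0.013), k4=(-0.042, 0.029, 0.014); state += dt/6·(k1+2k2+2k3+k4)
t=0.020: state=(0.978, 0.022, 0.000)
t=0.040: state=(0.977, 0.022, 0.001)
t=0.060: state=(0.976, 0.023, 0.001)
continuing one RK4 step at a time; state shown every 5 steps (Δt=0.1):
t=0.100: state=(0.975, 0.024, 0.001)
t=0.200: state=(0.970, 0.027, 0.003)
t=0.300: state=(0.964, 0.031, 0.005)
t=0.400: state=(0.958, 0.035, 0.007)
t=0.500: state=(0.950, 0.040, 0.009)
t=0.600: state=(0.942, 0.046, 0.012)
t=0.700: state=(0.933, 0.052, 0.015)
t=0.800: state=(0.923, 0.059, 0.019)
t=0.900: state=(0.911, 0.066, 0.023)
t=1.000: state=(0.898, 0.074, 0.027)
t=1.100: state=(0.884, 0.084, 0.032)
t=1.200: state=(0.869, 0.094, 0.038)
t=1.300: state=(0.852, 0.104, 0.044)
t=1.400: state=(0.833, 0.116, 0.051)
t=1.500: state=(0.813, 0.128, 0.059)
t=1.600: state=(0.791, 0.142, 0.067)
t=1.700: state=(0.768, 0.155, 0.077)
t=1.760: state=(0.753, 0.164, 0.083)
next step: t=1.780: state=(0.748, 0.167, 0.085) — S has crossed 0.75
linear interpolation between t=1.760 (0.75345) and t=1.780 (0.74846) → t≈1.774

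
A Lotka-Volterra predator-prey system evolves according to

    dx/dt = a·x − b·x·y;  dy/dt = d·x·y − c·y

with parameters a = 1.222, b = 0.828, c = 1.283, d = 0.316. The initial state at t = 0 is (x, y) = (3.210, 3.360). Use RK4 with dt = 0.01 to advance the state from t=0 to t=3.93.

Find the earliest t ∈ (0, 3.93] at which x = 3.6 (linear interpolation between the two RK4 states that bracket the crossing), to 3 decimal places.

t = 2.956

t=0.000: state=(3.210, 3.360)
step 1 (dt=0.01): k1=(-5.008, -0.903), k2=(-4.957, -0.928), k3=(-4.957, -0.928), k4=(-4.906, -0.953); state += dt/6·(k1+2k2+2k3+k4)
t=0.010: state=(3.160, 3.351)
t=0.020: state=(3.112, 3.341)
t=0.030: state=(3.064, 3.331)
continuing one RK4 step at a time; state shown every 20 steps (Δt=0.2):
t=0.200: state=(2.396, 3.098)
t=0.400: state=(1.886, 2.740)
t=0.600: state=(1.578, 2.363)
t=0.800: state=(1.404, 2.008)
t=1.000: state=(1.320, 1.692)
t=1.200: state=(1.303, 1.422)
t=1.400: state=(1.341, 1.196)
t=1.600: state=(1.427, 1.009)
t=1.800: state=(1.562, 0.858)
t=2.000: state=(1.748, 0.737)
t=2.200: state=(1.992, 0.641)
t=2.400: state=(2.301, 0.568)
t=2.600: state=(2.687, 0.514)
t=2.800: state=(3.161, 0.479)
t=2.950: state=(3.582, 0.463)
next step: t=2.960: state=(3.612, 0.462) — x has crossed 3.6
linear interpolation between t=2.950 (3.58191) and t=2.960 (3.61208) → t≈2.956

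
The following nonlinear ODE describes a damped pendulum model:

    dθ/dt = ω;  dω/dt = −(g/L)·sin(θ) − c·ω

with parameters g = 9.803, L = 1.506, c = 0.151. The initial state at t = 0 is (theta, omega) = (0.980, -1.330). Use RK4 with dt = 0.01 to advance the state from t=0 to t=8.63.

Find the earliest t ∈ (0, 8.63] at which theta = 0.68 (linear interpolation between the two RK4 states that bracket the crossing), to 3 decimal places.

t = 0.172

t=0.000: state=(0.980, -1.330)
step 1 (dt=0.01): k1=(-1.330, -5.205), k2=(-1.356, -5.177), k3=(-1.356, -5.177), k4=(-1.382, -5.148); state += dt/6·(k1+2k2+2k3+k4)
t=0.010: state=(0.966, -1.382)
t=0.020: state=(0.952, -1.433)
t=0.030: state=(0.938, -1.484)
t=0.170: state=(0.684, -2.109)
next step: t=0.180: state=(0.663, -2.146) — theta has crossed 0.68
linear interpolation between t=0.170 (0.68433) and t=0.180 (0.66305) → t≈0.172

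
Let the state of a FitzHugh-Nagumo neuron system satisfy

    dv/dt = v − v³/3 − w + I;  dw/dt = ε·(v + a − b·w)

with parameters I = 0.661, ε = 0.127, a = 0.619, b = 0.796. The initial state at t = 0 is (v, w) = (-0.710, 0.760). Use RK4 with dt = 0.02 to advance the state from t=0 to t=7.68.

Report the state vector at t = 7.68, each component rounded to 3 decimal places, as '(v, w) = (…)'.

(v, w) = (-1.060, -0.141)

t=0.000: state=(-0.710, 0.760)
step 1 (dt=0.02): k1=(-0.690, -0.088), k2=(-0.692, -0.089), k3=(-0.692, -0.089), k4=(-0.695, -0.090); state += dt/6·(k1+2k2+2k3+k4)
t=0.020: state=(-0.724, 0.758)
t=0.040: state=(-0.738, 0.756)
t=0.060: state=(-0.752, 0.755)
continuing one RK4 step at a time; state shown every 25 steps (Δt=0.5):
t=0.500: state=(-1.069, 0.706)
t=1.000: state=(-1.374, 0.633)
t=1.500: state=(-1.543, 0.549)
t=2.000: state=(-1.599, 0.463)
t=2.500: state=(-1.596, 0.379)
t=3.000: state=(-1.566, 0.301)
t=3.500: state=(-1.525, 0.228)
t=4.000: state=(-1.478, 0.163)
t=4.500: state=(-1.428, 0.103)
t=5.000: state=(-1.377, 0.049)
t=5.500: state=(-1.324, 0.002)
t=6.000: state=(-1.268, -0.040)
t=6.500: state=(-1.210, -0.077)
t=7.000: state=(-1.149, -0.108)
t=7.500: state=(-1.084, -0.133)
t=7.680: state=(-1.060, -0.141)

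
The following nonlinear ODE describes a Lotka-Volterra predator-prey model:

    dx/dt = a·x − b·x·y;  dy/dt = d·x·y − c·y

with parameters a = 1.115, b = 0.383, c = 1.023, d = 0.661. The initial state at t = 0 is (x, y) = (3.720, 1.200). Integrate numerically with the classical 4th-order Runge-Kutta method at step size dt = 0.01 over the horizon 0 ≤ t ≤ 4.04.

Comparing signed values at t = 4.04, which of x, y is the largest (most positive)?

largest component: y

t=0.000: state=(3.720, 1.200)
step 1 (dt=0.01): k1=(2.438, 1.723), k2=(2.434, 1.745), k3=(2.434, 1.745), k4=(2.429, 1.768); state += dt/6·(k1+2k2+2k3+k4)
t=0.010: state=(3.744, 1.217)
t=0.020: state=(3.769, 1.235)
t=0.030: state=(3.793, 1.254)
continuing one RK4 step at a time; state shown every 20 steps (Δt=0.2):
t=0.200: state=(4.175, 1.650)
t=0.400: state=(4.480, 2.388)
t=0.600: state=(4.476, 3.533)
t=0.800: state=(4.030, 5.078)
t=1.000: state=(3.205, 6.696)
t=1.200: state=(2.285, 7.838)
t=1.400: state=(1.537, 8.202)
t=1.600: state=(1.034, 7.903)
t=1.800: state=(0.723, 7.221)
t=2.000: state=(0.536, 6.389)
t=2.200: state=(0.424, 5.544)
t=2.400: state=(0.358, 4.756)
t=2.600: state=(0.319, 4.053)
t=2.800: state=(0.300, 3.440)
t=3.000: state=(0.294, 2.915)
t=3.200: state=(0.299, 2.470)
t=3.400: state=(0.314, 2.096)
t=3.600: state=(0.338, 1.783)
t=3.800: state=(0.372, 1.523)
t=4.000: state=(0.417, 1.308)
t=4.040: state=(0.428, 1.269)
compare at T: x=0.428, y=1.269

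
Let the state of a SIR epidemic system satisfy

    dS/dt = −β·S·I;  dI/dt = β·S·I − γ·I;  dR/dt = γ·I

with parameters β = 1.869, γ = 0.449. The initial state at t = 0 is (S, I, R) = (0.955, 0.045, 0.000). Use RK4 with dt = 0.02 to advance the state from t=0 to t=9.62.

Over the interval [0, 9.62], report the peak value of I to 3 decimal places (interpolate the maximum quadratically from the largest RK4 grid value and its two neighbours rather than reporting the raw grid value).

t=0.000: state=(0.955, 0.045, 0.000)
step 1 (dt=0.02): k1=(-0.080, 0.060, 0.020), k2=(-0.081, 0.061, 0.020), k3=(-0.081, 0.061, 0.020), k4=(-0.082, 0.062, 0.021); state += dt/6·(k1+2k2+2k3+k4)
t=0.020: state=(0.953, 0.046, 0.000)
t=0.040: state=(0.952, 0.047, 0.001)
t=0.060: state=(0.950, 0.049, 0.001)
continuing one RK4 step at a time; state shown every 25 steps (Δt=0.5):
t=0.500: state=(0.900, 0.086, 0.014)
t=1.000: state=(0.807, 0.153, 0.040)
t=1.500: state=(0.671, 0.244, 0.085)
t=2.000: state=(0.511, 0.339, 0.150)
t=2.500: state=(0.360, 0.406, 0.235)
t=3.000: state=(0.243, 0.428, 0.329)
t=3.500: state=(0.163, 0.412, 0.424)
t=4.000: state=(0.113, 0.374, 0.513)
t=4.500: state=(0.081, 0.327, 0.591)
t=5.000: state=(0.061, 0.279, 0.659)
t=5.500: state=(0.048, 0.235, 0.717)
t=6.000: state=(0.040, 0.195, 0.765)
t=6.500: state=(0.033, 0.161, 0.805)
t=7.000: state=(0.029, 0.133, 0.838)
t=7.500: state=(0.026, 0.109, 0.865)
t=8.000: state=(0.024, 0.089, 0.887)
t=8.500: state=(0.022, 0.073, 0.905)
t=9.000: state=(0.021, 0.059, 0.920)
t=9.500: state=(0.020, 0.048, 0.932)
t=9.620: state=(0.020, 0.046, 0.935)
largest grid value and its neighbours: I(3.000)=0.42821, I(3.020)=0.42821, I(3.040)=0.42816
parabola through these three points peaks at t≈3.013 with I≈0.42822

max I = 0.428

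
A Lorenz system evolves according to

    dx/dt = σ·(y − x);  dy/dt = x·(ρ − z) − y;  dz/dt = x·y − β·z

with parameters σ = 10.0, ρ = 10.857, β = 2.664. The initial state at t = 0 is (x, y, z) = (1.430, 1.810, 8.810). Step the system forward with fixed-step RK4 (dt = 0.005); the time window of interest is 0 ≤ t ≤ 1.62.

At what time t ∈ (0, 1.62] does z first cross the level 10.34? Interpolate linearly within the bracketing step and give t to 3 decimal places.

t = 0.635

t=0.000: state=(1.430, 1.810, 8.810)
step 1 (dt=0.005): k1=(3.800, 1.117, -20.882), k2=(3.733, 1.209, -20.721), k3=(3.737, 1.208, -20.722), k4=(3.674, 1.300, -20.563); state += dt/6·(k1+2k2+2k3+k4)
t=0.005: state=(1.449, 1.816, 8.706)
t=0.010: state=(1.467, 1.823, 8.604)
t=0.015: state=(1.484, 1.831, 8.504)
continuing one RK4 step at a time; state shown every 20 steps (Δt=0.1):
t=0.100: state=(1.759, 2.100, 7.022)
t=0.200: state=(2.192, 2.745, 5.798)
t=0.300: state=(2.904, 3.793, 5.172)
t=0.400: state=(3.992, 5.280, 5.344)
t=0.500: state=(5.436, 6.978, 6.673)
t=0.600: state=(6.863, 8.019, 9.285)
t=0.630: state=(7.165, 8.012, 10.198)
next step: t=0.635: state=(7.206, 7.993, 10.349) — z has crossed 10.34
linear interpolation between t=0.630 (10.19818) and t=0.635 (10.34888) → t≈0.635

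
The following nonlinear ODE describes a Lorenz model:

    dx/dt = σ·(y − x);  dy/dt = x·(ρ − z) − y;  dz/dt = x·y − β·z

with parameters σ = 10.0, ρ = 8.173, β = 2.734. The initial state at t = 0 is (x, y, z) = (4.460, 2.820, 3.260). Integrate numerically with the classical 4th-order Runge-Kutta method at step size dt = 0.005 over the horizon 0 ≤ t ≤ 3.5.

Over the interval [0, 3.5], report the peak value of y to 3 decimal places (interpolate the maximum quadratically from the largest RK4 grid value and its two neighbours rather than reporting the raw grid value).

max y = 6.386

t=0.000: state=(4.460, 2.820, 3.260)
step 1 (dt=0.005): k1=(-16.400, 19.092, 3.664), k2=(-15.513, 18.802, 3.735), k3=(-15.542, 18.813, 3.737), k4=(-14.682, 18.534, 3.806); state += dt/6·(k1+2k2+2k3+k4)
t=0.005: state=(4.382, 2.914, 3.279)
t=0.010: state=(4.313, 3.005, 3.298)
t=0.015: state=(4.251, 3.094, 3.318)
continuing one RK4 step at a time; state shown every 40 steps (Δt=0.2):
t=0.200: state=(4.693, 5.561, 4.785)
t=0.400: state=(6.045, 6.215, 8.081)
t=0.600: state=(5.095, 4.211, 9.262)
t=0.800: state=(3.609, 3.148, 7.640)
t=1.000: state=(3.307, 3.427, 6.084)
t=1.200: state=(3.920, 4.368, 5.689)
t=1.400: state=(4.842, 5.228, 6.644)
t=1.600: state=(5.140, 5.019, 7.937)
t=1.800: state=(4.550, 4.180, 8.008)
t=2.000: state=(3.993, 3.847, 7.191)
t=2.200: state=(3.991, 4.116, 6.568)
t=2.400: state=(4.380, 4.605, 6.632)
t=2.600: state=(4.727, 4.814, 7.207)
t=2.800: state=(4.679, 4.558, 7.602)
t=3.000: state=(4.378, 4.235, 7.441)
t=3.200: state=(4.207, 4.189, 7.056)
t=3.400: state=(4.291, 4.379, 6.878)
t=3.500: state=(4.389, 4.492, 6.919)
largest grid value and its neighbours: y(0.335)=6.38439, y(0.340)=6.38588, y(0.345)=6.38494
parabola through these three points peaks at t≈0.341 with y≈6.38590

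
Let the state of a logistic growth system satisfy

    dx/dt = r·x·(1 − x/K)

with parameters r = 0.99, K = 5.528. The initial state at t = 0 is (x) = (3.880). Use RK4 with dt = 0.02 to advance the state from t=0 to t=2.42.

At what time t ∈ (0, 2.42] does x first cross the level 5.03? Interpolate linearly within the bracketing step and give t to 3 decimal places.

t = 1.471

t=0.000: state=(3.880)
step 1 (dt=0.02): k1=(1.145), k2=(1.141), k3=(1.141), k4=(1.136); state += dt/6·(k1+2k2+2k3+k4)
t=0.020: state=(3.903)
t=0.040: state=(3.925)
t=0.060: state=(3.948)
continuing one RK4 step at a time; state shown every 5 steps (Δt=0.1):
t=0.100: state=(3.992)
t=0.200: state=(4.100)
t=0.300: state=(4.202)
t=0.400: state=(4.299)
t=0.500: state=(4.391)
t=0.600: state=(4.478)
t=0.700: state=(4.560)
t=0.800: state=(4.636)
t=0.900: state=(4.708)
t=1.000: state=(4.774)
t=1.100: state=(4.837)
t=1.200: state=(4.894)
t=1.300: state=(4.948)
t=1.400: state=(4.997)
t=1.460: state=(5.025)
next step: t=1.480: state=(5.034) — x has crossed 5.03
linear interpolation between t=1.460 (5.02504) and t=1.480 (5.03402) → t≈1.471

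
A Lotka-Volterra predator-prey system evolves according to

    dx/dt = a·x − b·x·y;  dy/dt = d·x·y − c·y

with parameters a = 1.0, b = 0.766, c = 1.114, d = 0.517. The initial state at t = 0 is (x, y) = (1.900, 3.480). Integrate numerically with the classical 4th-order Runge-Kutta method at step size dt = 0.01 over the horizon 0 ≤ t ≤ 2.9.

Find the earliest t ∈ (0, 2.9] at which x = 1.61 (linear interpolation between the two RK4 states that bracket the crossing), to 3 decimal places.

t=0.000: state=(1.900, 3.480)
step 1 (dt=0.01): k1=(-3.165, -0.458), k2=(-3.135, -0.486), k3=(-3.135, -0.486), k4=(-3.106, -0.514); state += dt/6·(k1+2k2+2k3+k4)
t=0.010: state=(1.869, 3.475)
t=0.020: state=(1.838, 3.470)
t=0.030: state=(1.808, 3.464)
continuing one RK4 step at a time; state shown every 10 steps (Δt=0.1):
t=0.100: state=(1.612, 3.408)
next step: t=0.110: state=(1.587, 3.398) — x has crossed 1.61
linear interpolation between t=0.100 (1.61239) and t=0.110 (1.58669) → t≈0.101

t = 0.101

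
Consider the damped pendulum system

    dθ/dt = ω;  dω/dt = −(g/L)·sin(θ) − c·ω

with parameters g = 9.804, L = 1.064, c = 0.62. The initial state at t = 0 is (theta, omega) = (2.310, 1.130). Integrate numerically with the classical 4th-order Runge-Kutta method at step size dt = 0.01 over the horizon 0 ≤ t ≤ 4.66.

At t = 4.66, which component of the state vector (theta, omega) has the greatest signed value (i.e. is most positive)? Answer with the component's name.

largest component: omega

t=0.000: state=(2.310, 1.130)
step 1 (dt=0.01): k1=(1.130, -7.510), k2=(1.092, -7.452), k3=(1.093, -7.453), k4=(1.055, -7.396); state += dt/6·(k1+2k2+2k3+k4)
t=0.010: state=(2.321, 1.055)
t=0.020: state=(2.331, 0.982)
t=0.030: state=(2.341, 0.910)
continuing one RK4 step at a time; state shown every 20 steps (Δt=0.2):
t=0.200: state=(2.398, -0.201)
t=0.400: state=(2.236, -1.426)
t=0.600: state=(1.818, -2.790)
t=0.800: state=(1.118, -4.156)
t=1.000: state=(0.210, -4.703)
t=1.200: state=(-0.658, -3.740)
t=1.400: state=(-1.226, -1.884)
t=1.600: state=(-1.410, 0.025)
t=1.800: state=(-1.231, 1.710)
t=2.000: state=(-0.754, 2.963)
t=2.200: state=(-0.106, 3.326)
t=2.400: state=(0.500, 2.572)
t=2.600: state=(0.877, 1.140)
t=2.800: state=(0.950, -0.392)
t=3.000: state=(0.738, -1.661)
t=3.200: state=(0.325, -2.350)
t=3.400: state=(-0.146, -2.217)
t=3.600: state=(-0.514, -1.370)
t=3.800: state=(-0.674, -0.212)
t=4.000: state=(-0.604, 0.870)
t=4.200: state=(-0.351, 1.577)
t=4.400: state=(-0.012, 1.702)
t=4.600: state=(0.291, 1.246)
t=4.660: state=(0.359, 1.026)
compare at T: theta=0.359, omega=1.026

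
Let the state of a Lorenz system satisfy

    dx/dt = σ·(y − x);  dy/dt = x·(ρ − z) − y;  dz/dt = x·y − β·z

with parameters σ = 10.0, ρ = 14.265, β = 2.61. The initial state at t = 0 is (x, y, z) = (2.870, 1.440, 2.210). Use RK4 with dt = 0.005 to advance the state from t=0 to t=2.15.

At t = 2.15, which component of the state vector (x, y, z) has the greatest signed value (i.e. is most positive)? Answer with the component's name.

largest component: z

t=0.000: state=(2.870, 1.440, 2.210)
step 1 (dt=0.005): k1=(-14.300, 33.158, -1.635), k2=(-13.114, 32.656, -1.441), k3=(-13.156, 32.691, -1.441), k4=(-12.008, 32.222, -1.253); state += dt/6·(k1+2k2+2k3+k4)
t=0.005: state=(2.804, 1.603, 2.203)
t=0.010: state=(2.750, 1.762, 2.197)
t=0.015: state=(2.705, 1.918, 2.194)
continuing one RK4 step at a time; state shown every 20 steps (Δt=0.1):
t=0.100: state=(3.071, 4.442, 2.437)
t=0.200: state=(5.283, 8.288, 4.221)
t=0.300: state=(8.789, 12.390, 9.930)
t=0.400: state=(10.953, 10.820, 18.724)
t=0.500: state=(8.269, 3.840, 20.805)
t=0.600: state=(4.037, 0.603, 17.049)
t=0.700: state=(1.683, 0.280, 13.214)
t=0.800: state=(0.882, 0.533, 10.219)
t=0.900: state=(0.784, 0.880, 7.920)
t=1.000: state=(1.025, 1.410, 6.190)
t=1.100: state=(1.583, 2.343, 4.981)
t=1.200: state=(2.629, 4.015, 4.423)
t=1.300: state=(4.473, 6.823, 5.106)
t=1.400: state=(7.284, 10.393, 8.506)
t=1.500: state=(9.872, 11.308, 15.317)
t=1.600: state=(9.235, 6.602, 19.799)
t=1.700: state=(5.811, 2.321, 18.054)
t=1.800: state=(3.084, 1.213, 14.511)
t=1.900: state=(1.934, 1.382, 11.438)
t=2.000: state=(1.777, 1.946, 9.070)
t=2.100: state=(2.209, 2.901, 7.404)
t=2.150: state=(2.624, 3.600, 6.866)
compare at T: x=2.624, y=3.600, z=6.866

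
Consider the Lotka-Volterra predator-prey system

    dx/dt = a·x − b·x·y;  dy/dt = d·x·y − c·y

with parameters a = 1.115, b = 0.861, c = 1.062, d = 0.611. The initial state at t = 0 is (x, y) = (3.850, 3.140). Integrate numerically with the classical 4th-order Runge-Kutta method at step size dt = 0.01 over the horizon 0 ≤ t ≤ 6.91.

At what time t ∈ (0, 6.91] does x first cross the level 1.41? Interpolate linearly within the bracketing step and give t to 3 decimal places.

t=0.000: state=(3.850, 3.140)
step 1 (dt=0.01): k1=(-6.116, 4.052), k2=(-6.134, 4.019), k3=(-6.133, 4.018), k4=(-6.150, 3.984); state += dt/6·(k1+2k2+2k3+k4)
t=0.010: state=(3.789, 3.180)
t=0.020: state=(3.727, 3.220)
t=0.030: state=(3.665, 3.258)
continuing one RK4 step at a time; state shown every 25 steps (Δt=0.25):
t=0.250: state=(2.367, 3.860)
t=0.470: state=(1.436, 3.926)
next step: t=0.480: state=(1.404, 3.918) — x has crossed 1.41
linear interpolation between t=0.470 (1.43612) and t=0.480 (1.40400) → t≈0.478

t = 0.478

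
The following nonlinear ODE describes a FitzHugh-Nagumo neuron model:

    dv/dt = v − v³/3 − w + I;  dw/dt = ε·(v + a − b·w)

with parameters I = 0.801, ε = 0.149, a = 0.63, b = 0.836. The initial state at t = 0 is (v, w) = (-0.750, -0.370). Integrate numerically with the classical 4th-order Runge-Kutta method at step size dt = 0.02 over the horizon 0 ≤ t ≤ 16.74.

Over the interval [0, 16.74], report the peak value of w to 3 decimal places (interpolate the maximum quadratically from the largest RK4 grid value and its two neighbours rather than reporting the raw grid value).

max w = 1.664

t=0.000: state=(-0.750, -0.370)
step 1 (dt=0.02): k1=(0.562, 0.028), k2=(0.564, 0.029), k3=(0.564, 0.029), k4=(0.566, 0.030); state += dt/6·(k1+2k2+2k3+k4)
t=0.020: state=(-0.739, -0.369)
t=0.040: state=(-0.727, -0.369)
t=0.060: state=(-0.716, -0.368)
continuing one RK4 step at a time; state shown every 50 steps (Δt=1):
t=1.000: state=(0.026, -0.294)
t=2.000: state=(1.483, -0.067)
t=3.000: state=(1.949, 0.285)
t=4.000: state=(1.868, 0.608)
t=5.000: state=(1.752, 0.879)
t=6.000: state=(1.633, 1.101)
t=7.000: state=(1.513, 1.281)
t=8.000: state=(1.390, 1.422)
t=9.000: state=(1.260, 1.529)
t=10.000: state=(1.117, 1.605)
t=11.000: state=(0.951, 1.650)
t=12.000: state=(0.734, 1.664)
t=13.000: state=(0.388, 1.638)
t=14.000: state=(-0.336, 1.544)
t=15.000: state=(-1.522, 1.317)
t=16.000: state=(-1.832, 1.006)
t=16.740: state=(-1.779, 0.793)
largest grid value and its neighbours: w(11.880)=1.66405, w(11.900)=1.66405, w(11.920)=1.66404
parabola through these three points peaks at t≈11.893 with w≈1.66405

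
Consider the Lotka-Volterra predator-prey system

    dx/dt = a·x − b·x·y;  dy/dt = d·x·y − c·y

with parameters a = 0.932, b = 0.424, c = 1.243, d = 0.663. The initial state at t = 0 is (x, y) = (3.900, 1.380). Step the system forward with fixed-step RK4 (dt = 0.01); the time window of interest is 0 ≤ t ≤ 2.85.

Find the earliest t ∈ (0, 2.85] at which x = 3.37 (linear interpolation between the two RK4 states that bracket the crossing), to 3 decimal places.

t = 0.817

t=0.000: state=(3.900, 1.380)
step 1 (dt=0.01): k1=(1.353, 1.853), k2=(1.340, 1.872), k3=(1.340, 1.872), k4=(1.326, 1.890); state += dt/6·(k1+2k2+2k3+k4)
t=0.010: state=(3.913, 1.399)
t=0.020: state=(3.927, 1.418)
t=0.030: state=(3.939, 1.437)
continuing one RK4 step at a time; state shown every 10 steps (Δt=0.1):
t=0.100: state=(4.021, 1.585)
t=0.200: state=(4.106, 1.833)
t=0.300: state=(4.144, 2.128)
t=0.400: state=(4.127, 2.473)
t=0.500: state=(4.046, 2.865)
t=0.600: state=(3.898, 3.294)
t=0.700: state=(3.686, 3.741)
t=0.800: state=(3.420, 4.183)
t=0.810: state=(3.391, 4.225)
next step: t=0.820: state=(3.362, 4.268) — x has crossed 3.37
linear interpolation between t=0.810 (3.39134) and t=0.820 (3.36201) → t≈0.817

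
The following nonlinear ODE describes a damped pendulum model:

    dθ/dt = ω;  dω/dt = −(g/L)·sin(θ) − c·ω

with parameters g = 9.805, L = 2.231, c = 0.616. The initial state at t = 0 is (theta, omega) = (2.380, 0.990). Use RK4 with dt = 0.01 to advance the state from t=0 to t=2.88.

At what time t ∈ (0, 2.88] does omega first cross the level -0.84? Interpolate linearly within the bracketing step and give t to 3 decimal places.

t = 0.681

t=0.000: state=(2.380, 0.990)
step 1 (dt=0.01): k1=(0.990, -3.643), k2=(0.972, -3.616), k3=(0.972, -3.616), k4=(0.954, -3.589); state += dt/6·(k1+2k2+2k3+k4)
t=0.010: state=(2.390, 0.954)
t=0.020: state=(2.399, 0.918)
t=0.030: state=(2.408, 0.883)
continuing one RK4 step at a time; state shown every 10 steps (Δt=0.1):
t=0.100: state=(2.462, 0.651)
t=0.200: state=(2.512, 0.353)
t=0.300: state=(2.533, 0.085)
t=0.400: state=(2.529, -0.163)
t=0.500: state=(2.501, -0.403)
t=0.600: state=(2.449, -0.642)
t=0.680: state=(2.390, -0.837)
next step: t=0.690: state=(2.381, -0.862) — omega has crossed -0.84
linear interpolation between t=0.680 (-0.83734) and t=0.690 (-0.86226) → t≈0.681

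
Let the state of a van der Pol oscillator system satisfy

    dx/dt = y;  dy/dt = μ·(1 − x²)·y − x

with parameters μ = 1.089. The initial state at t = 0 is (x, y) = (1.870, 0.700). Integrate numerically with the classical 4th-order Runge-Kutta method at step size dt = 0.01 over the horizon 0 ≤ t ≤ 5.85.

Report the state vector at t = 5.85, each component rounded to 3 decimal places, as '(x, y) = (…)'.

(x, y) = (0.212, 2.421)

t=0.000: state=(1.870, 0.700)
step 1 (dt=0.01): k1=(0.700, -3.773), k2=(0.681, -3.735), k3=(0.681, -3.735), k4=(0.663, -3.697); state += dt/6·(k1+2k2+2k3+k4)
t=0.010: state=(1.877, 0.663)
t=0.020: state=(1.883, 0.626)
t=0.030: state=(1.889, 0.590)
continuing one RK4 step at a time; state shown every 20 steps (Δt=0.2):
t=0.200: state=(1.945, 0.101)
t=0.400: state=(1.928, -0.237)
t=0.600: state=(1.860, -0.425)
t=0.800: state=(1.763, -0.545)
t=1.000: state=(1.644, -0.640)
t=1.200: state=(1.507, -0.734)
t=1.400: state=(1.349, -0.841)
t=1.600: state=(1.168, -0.978)
t=1.800: state=(0.955, -1.160)
t=2.000: state=(0.699, -1.413)
t=2.200: state=(0.384, -1.763)
t=2.400: state=(-0.013, -2.212)
t=2.600: state=(-0.501, -2.649)
t=2.800: state=(-1.048, -2.717)
t=3.000: state=(-1.539, -2.085)
t=3.200: state=(-1.857, -1.088)
t=3.400: state=(-1.990, -0.308)
t=3.600: state=(-2.003, 0.134)
t=3.800: state=(-1.951, 0.365)
t=4.000: state=(-1.864, 0.496)
t=4.200: state=(-1.755, 0.589)
t=4.400: state=(-1.629, 0.672)
t=4.600: state=(-1.486, 0.761)
t=4.800: state=(-1.323, 0.870)
t=5.000: state=(-1.136, 1.011)
t=5.200: state=(-0.915, 1.204)
t=5.400: state=(-0.649, 1.472)
t=5.600: state=(-0.320, 1.841)
t=5.800: state=(0.094, 2.303)
t=5.850: state=(0.212, 2.421)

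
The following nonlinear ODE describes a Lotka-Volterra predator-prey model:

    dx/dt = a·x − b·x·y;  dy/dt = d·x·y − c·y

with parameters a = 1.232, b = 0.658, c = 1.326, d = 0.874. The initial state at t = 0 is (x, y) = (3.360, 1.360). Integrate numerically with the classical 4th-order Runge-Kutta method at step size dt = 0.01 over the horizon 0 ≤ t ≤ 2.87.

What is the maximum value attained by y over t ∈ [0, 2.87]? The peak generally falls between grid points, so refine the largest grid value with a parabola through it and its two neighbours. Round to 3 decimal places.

t=0.000: state=(3.360, 1.360)
step 1 (dt=0.01): k1=(1.133, 2.190), k2=(1.110, 2.215), k3=(1.110, 2.215), k4=(1.087, 2.240); state += dt/6·(k1+2k2+2k3+k4)
t=0.010: state=(3.371, 1.382)
t=0.020: state=(3.382, 1.405)
t=0.030: state=(3.392, 1.428)
continuing one RK4 step at a time; state shown every 10 steps (Δt=0.1):
t=0.100: state=(3.448, 1.604)
t=0.200: state=(3.476, 1.903)
t=0.300: state=(3.430, 2.255)
t=0.400: state=(3.302, 2.652)
t=0.500: state=(3.094, 3.074)
t=0.600: state=(2.820, 3.487)
t=0.700: state=(2.504, 3.855)
t=0.800: state=(2.176, 4.142)
t=0.900: state=(1.862, 4.327)
t=1.000: state=(1.579, 4.404)
t=1.100: state=(1.337, 4.380)
t=1.200: state=(1.137, 4.273)
t=1.300: state=(0.976, 4.103)
t=1.400: state=(0.849, 3.891)
t=1.500: state=(0.749, 3.654)
t=1.600: state=(0.672, 3.404)
t=1.700: state=(0.612, 3.153)
t=1.800: state=(0.567, 2.908)
t=1.900: state=(0.534, 2.672)
t=2.000: state=(0.511, 2.449)
t=2.100: state=(0.495, 2.241)
t=2.200: state=(0.486, 2.049)
t=2.300: state=(0.483, 1.872)
t=2.400: state=(0.486, 1.710)
t=2.500: state=(0.494, 1.563)
t=2.600: state=(0.506, 1.430)
t=2.700: state=(0.523, 1.310)
t=2.800: state=(0.545, 1.202)
t=2.870: state=(0.563, 1.134)
largest grid value and its neighbours: y(1.010)=4.40573, y(1.020)=4.40662, y(1.030)=4.40653
parabola through these three points peaks at t≈1.024 with y≈4.40670

max y = 4.407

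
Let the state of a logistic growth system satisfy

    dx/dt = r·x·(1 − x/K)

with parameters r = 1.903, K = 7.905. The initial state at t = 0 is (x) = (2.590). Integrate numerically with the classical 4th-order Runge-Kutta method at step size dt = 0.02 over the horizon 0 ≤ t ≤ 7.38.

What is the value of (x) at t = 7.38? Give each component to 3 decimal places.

(x) = (7.905)

t=0.000: state=(2.590)
step 1 (dt=0.02): k1=(3.314), k2=(3.335), k3=(3.336), k4=(3.357); state += dt/6·(k1+2k2+2k3+k4)
t=0.020: state=(2.657)
t=0.040: state=(2.724)
t=0.060: state=(2.793)
continuing one RK4 step at a time; state shown every 25 steps (Δt=0.5):
t=0.500: state=(4.410)
t=1.000: state=(6.053)
t=1.500: state=(7.070)
t=2.000: state=(7.560)
t=2.500: state=(7.768)
t=3.000: state=(7.852)
t=3.500: state=(7.884)
t=4.000: state=(7.897)
t=4.500: state=(7.902)
t=5.000: state=(7.904)
t=5.500: state=(7.905)
t=6.000: state=(7.905)
t=6.500: state=(7.905)
t=7.000: state=(7.905)
t=7.380: state=(7.905)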